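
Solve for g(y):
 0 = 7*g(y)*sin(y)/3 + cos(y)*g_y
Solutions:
 g(y) = C1*cos(y)^(7/3)


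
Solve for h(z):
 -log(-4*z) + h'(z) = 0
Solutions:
 h(z) = C1 + z*log(-z) + z*(-1 + 2*log(2))


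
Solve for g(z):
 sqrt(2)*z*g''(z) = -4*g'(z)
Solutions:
 g(z) = C1 + C2*z^(1 - 2*sqrt(2))


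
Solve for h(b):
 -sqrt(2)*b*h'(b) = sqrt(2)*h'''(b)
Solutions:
 h(b) = C1 + Integral(C2*airyai(-b) + C3*airybi(-b), b)


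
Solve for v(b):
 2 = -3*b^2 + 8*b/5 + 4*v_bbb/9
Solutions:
 v(b) = C1 + C2*b + C3*b^2 + 9*b^5/80 - 3*b^4/20 + 3*b^3/4


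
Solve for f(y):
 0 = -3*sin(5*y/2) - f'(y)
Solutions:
 f(y) = C1 + 6*cos(5*y/2)/5


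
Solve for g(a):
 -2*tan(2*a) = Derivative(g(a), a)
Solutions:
 g(a) = C1 + log(cos(2*a))


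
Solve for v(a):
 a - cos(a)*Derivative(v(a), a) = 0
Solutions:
 v(a) = C1 + Integral(a/cos(a), a)


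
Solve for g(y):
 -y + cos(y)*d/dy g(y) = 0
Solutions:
 g(y) = C1 + Integral(y/cos(y), y)


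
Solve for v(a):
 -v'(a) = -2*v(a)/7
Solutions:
 v(a) = C1*exp(2*a/7)


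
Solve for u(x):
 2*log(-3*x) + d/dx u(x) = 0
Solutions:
 u(x) = C1 - 2*x*log(-x) + 2*x*(1 - log(3))


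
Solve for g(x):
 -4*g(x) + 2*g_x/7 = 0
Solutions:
 g(x) = C1*exp(14*x)


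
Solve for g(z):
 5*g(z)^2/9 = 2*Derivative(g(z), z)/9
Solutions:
 g(z) = -2/(C1 + 5*z)


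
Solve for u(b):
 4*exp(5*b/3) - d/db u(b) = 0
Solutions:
 u(b) = C1 + 12*exp(5*b/3)/5


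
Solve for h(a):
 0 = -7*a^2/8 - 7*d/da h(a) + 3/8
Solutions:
 h(a) = C1 - a^3/24 + 3*a/56


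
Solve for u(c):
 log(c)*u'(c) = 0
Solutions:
 u(c) = C1


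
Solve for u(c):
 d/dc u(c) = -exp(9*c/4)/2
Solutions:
 u(c) = C1 - 2*exp(9*c/4)/9


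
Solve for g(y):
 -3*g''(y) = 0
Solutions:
 g(y) = C1 + C2*y


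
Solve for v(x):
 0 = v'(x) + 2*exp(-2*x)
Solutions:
 v(x) = C1 + exp(-2*x)


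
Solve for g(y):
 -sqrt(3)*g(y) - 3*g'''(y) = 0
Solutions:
 g(y) = C3*exp(-3^(5/6)*y/3) + (C1*sin(3^(1/3)*y/2) + C2*cos(3^(1/3)*y/2))*exp(3^(5/6)*y/6)


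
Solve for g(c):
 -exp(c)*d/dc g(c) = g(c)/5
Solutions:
 g(c) = C1*exp(exp(-c)/5)


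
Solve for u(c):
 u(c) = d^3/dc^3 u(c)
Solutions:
 u(c) = C3*exp(c) + (C1*sin(sqrt(3)*c/2) + C2*cos(sqrt(3)*c/2))*exp(-c/2)


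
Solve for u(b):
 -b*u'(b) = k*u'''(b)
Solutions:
 u(b) = C1 + Integral(C2*airyai(b*(-1/k)^(1/3)) + C3*airybi(b*(-1/k)^(1/3)), b)


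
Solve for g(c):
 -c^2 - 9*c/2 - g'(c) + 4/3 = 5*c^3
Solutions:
 g(c) = C1 - 5*c^4/4 - c^3/3 - 9*c^2/4 + 4*c/3


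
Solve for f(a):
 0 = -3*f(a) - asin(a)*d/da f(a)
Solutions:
 f(a) = C1*exp(-3*Integral(1/asin(a), a))


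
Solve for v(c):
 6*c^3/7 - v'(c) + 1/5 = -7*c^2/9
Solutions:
 v(c) = C1 + 3*c^4/14 + 7*c^3/27 + c/5


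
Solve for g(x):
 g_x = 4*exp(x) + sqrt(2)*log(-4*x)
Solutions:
 g(x) = C1 + sqrt(2)*x*log(-x) + sqrt(2)*x*(-1 + 2*log(2)) + 4*exp(x)


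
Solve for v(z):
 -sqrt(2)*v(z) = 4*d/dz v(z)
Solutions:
 v(z) = C1*exp(-sqrt(2)*z/4)


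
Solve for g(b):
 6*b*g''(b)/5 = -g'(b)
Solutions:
 g(b) = C1 + C2*b^(1/6)


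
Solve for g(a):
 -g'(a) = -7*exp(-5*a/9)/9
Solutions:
 g(a) = C1 - 7*exp(-5*a/9)/5


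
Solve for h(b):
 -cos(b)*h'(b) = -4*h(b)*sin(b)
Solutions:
 h(b) = C1/cos(b)^4


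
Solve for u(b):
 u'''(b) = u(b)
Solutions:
 u(b) = C3*exp(b) + (C1*sin(sqrt(3)*b/2) + C2*cos(sqrt(3)*b/2))*exp(-b/2)


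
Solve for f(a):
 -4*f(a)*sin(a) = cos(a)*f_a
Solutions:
 f(a) = C1*cos(a)^4


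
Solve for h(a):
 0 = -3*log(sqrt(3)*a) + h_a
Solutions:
 h(a) = C1 + 3*a*log(a) - 3*a + 3*a*log(3)/2


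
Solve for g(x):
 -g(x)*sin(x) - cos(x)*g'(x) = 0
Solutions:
 g(x) = C1*cos(x)


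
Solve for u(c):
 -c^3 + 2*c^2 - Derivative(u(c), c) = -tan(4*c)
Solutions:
 u(c) = C1 - c^4/4 + 2*c^3/3 - log(cos(4*c))/4


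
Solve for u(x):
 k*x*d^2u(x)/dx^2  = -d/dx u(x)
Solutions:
 u(x) = C1 + x^(((re(k) - 1)*re(k) + im(k)^2)/(re(k)^2 + im(k)^2))*(C2*sin(log(x)*Abs(im(k))/(re(k)^2 + im(k)^2)) + C3*cos(log(x)*im(k)/(re(k)^2 + im(k)^2)))


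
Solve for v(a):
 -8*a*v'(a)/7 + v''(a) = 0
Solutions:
 v(a) = C1 + C2*erfi(2*sqrt(7)*a/7)


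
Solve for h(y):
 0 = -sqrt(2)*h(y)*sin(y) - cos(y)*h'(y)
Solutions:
 h(y) = C1*cos(y)^(sqrt(2))


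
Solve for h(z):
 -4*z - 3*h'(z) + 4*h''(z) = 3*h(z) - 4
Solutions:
 h(z) = C1*exp(z*(3 - sqrt(57))/8) + C2*exp(z*(3 + sqrt(57))/8) - 4*z/3 + 8/3


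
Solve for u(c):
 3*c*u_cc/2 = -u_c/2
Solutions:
 u(c) = C1 + C2*c^(2/3)


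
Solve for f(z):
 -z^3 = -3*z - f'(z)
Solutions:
 f(z) = C1 + z^4/4 - 3*z^2/2


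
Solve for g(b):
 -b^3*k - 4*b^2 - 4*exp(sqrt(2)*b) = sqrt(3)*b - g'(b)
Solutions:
 g(b) = C1 + b^4*k/4 + 4*b^3/3 + sqrt(3)*b^2/2 + 2*sqrt(2)*exp(sqrt(2)*b)


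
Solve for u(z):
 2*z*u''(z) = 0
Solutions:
 u(z) = C1 + C2*z


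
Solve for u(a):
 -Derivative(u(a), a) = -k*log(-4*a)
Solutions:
 u(a) = C1 + a*k*log(-a) + a*k*(-1 + 2*log(2))


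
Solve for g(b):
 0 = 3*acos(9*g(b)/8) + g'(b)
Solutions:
 Integral(1/acos(9*_y/8), (_y, g(b))) = C1 - 3*b


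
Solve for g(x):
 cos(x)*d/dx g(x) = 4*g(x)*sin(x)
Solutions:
 g(x) = C1/cos(x)^4


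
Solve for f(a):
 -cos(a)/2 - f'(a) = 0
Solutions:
 f(a) = C1 - sin(a)/2


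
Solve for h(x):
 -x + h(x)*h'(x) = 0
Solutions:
 h(x) = -sqrt(C1 + x^2)
 h(x) = sqrt(C1 + x^2)


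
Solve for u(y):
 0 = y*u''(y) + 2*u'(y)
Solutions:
 u(y) = C1 + C2/y


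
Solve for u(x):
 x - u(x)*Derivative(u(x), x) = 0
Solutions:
 u(x) = -sqrt(C1 + x^2)
 u(x) = sqrt(C1 + x^2)


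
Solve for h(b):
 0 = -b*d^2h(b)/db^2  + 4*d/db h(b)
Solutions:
 h(b) = C1 + C2*b^5


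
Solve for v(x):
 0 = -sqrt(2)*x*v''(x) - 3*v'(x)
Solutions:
 v(x) = C1 + C2*x^(1 - 3*sqrt(2)/2)


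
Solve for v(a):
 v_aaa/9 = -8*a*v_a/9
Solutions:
 v(a) = C1 + Integral(C2*airyai(-2*a) + C3*airybi(-2*a), a)


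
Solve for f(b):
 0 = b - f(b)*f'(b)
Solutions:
 f(b) = -sqrt(C1 + b^2)
 f(b) = sqrt(C1 + b^2)


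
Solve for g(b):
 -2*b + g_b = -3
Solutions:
 g(b) = C1 + b^2 - 3*b


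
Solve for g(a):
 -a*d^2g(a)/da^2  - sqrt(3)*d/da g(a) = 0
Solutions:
 g(a) = C1 + C2*a^(1 - sqrt(3))


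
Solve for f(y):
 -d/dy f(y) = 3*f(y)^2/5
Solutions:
 f(y) = 5/(C1 + 3*y)


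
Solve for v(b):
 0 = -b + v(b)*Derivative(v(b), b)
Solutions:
 v(b) = -sqrt(C1 + b^2)
 v(b) = sqrt(C1 + b^2)


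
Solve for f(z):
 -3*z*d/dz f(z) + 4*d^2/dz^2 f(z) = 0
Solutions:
 f(z) = C1 + C2*erfi(sqrt(6)*z/4)


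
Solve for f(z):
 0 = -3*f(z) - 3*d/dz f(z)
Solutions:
 f(z) = C1*exp(-z)


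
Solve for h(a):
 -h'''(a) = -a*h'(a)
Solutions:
 h(a) = C1 + Integral(C2*airyai(a) + C3*airybi(a), a)


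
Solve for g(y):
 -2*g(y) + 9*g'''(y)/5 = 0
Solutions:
 g(y) = C3*exp(30^(1/3)*y/3) + (C1*sin(10^(1/3)*3^(5/6)*y/6) + C2*cos(10^(1/3)*3^(5/6)*y/6))*exp(-30^(1/3)*y/6)


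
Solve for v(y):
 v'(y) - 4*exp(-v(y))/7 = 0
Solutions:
 v(y) = log(C1 + 4*y/7)


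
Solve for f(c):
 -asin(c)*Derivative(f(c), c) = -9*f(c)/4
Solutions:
 f(c) = C1*exp(9*Integral(1/asin(c), c)/4)


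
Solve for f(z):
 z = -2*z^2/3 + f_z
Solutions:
 f(z) = C1 + 2*z^3/9 + z^2/2


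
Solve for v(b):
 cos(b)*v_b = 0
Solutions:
 v(b) = C1


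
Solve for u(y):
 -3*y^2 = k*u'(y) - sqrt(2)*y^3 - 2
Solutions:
 u(y) = C1 + sqrt(2)*y^4/(4*k) - y^3/k + 2*y/k


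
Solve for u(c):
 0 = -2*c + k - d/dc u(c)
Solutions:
 u(c) = C1 - c^2 + c*k


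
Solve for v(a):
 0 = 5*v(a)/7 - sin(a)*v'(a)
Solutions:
 v(a) = C1*(cos(a) - 1)^(5/14)/(cos(a) + 1)^(5/14)


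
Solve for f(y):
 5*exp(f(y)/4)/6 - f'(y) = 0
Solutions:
 f(y) = 4*log(-1/(C1 + 5*y)) + 4*log(24)


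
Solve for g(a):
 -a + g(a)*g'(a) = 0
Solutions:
 g(a) = -sqrt(C1 + a^2)
 g(a) = sqrt(C1 + a^2)


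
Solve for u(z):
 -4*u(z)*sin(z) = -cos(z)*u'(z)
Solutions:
 u(z) = C1/cos(z)^4


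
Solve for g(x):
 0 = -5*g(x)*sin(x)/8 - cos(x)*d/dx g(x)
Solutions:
 g(x) = C1*cos(x)^(5/8)


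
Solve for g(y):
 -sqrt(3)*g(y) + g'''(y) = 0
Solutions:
 g(y) = C3*exp(3^(1/6)*y) + (C1*sin(3^(2/3)*y/2) + C2*cos(3^(2/3)*y/2))*exp(-3^(1/6)*y/2)


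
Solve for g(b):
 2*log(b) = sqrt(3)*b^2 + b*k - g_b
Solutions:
 g(b) = C1 + sqrt(3)*b^3/3 + b^2*k/2 - 2*b*log(b) + 2*b


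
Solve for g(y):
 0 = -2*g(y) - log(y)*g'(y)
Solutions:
 g(y) = C1*exp(-2*li(y))


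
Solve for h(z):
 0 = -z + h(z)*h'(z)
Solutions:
 h(z) = -sqrt(C1 + z^2)
 h(z) = sqrt(C1 + z^2)


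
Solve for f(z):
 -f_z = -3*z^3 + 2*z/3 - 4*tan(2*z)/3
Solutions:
 f(z) = C1 + 3*z^4/4 - z^2/3 - 2*log(cos(2*z))/3


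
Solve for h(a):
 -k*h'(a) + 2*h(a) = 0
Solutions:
 h(a) = C1*exp(2*a/k)


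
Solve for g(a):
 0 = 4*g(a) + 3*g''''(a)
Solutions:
 g(a) = (C1*sin(3^(3/4)*a/3) + C2*cos(3^(3/4)*a/3))*exp(-3^(3/4)*a/3) + (C3*sin(3^(3/4)*a/3) + C4*cos(3^(3/4)*a/3))*exp(3^(3/4)*a/3)


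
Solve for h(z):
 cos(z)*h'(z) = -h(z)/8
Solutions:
 h(z) = C1*(sin(z) - 1)^(1/16)/(sin(z) + 1)^(1/16)


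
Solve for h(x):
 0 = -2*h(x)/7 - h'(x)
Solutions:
 h(x) = C1*exp(-2*x/7)


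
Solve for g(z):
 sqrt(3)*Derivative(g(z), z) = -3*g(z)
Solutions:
 g(z) = C1*exp(-sqrt(3)*z)


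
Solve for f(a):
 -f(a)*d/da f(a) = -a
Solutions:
 f(a) = -sqrt(C1 + a^2)
 f(a) = sqrt(C1 + a^2)


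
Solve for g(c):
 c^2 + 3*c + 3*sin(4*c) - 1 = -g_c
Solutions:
 g(c) = C1 - c^3/3 - 3*c^2/2 + c + 3*cos(4*c)/4


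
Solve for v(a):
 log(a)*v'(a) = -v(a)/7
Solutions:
 v(a) = C1*exp(-li(a)/7)


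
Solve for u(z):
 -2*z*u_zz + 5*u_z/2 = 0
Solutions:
 u(z) = C1 + C2*z^(9/4)


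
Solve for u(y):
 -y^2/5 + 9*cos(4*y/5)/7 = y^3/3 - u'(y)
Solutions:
 u(y) = C1 + y^4/12 + y^3/15 - 45*sin(4*y/5)/28


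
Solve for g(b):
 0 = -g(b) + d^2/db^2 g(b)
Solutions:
 g(b) = C1*exp(-b) + C2*exp(b)


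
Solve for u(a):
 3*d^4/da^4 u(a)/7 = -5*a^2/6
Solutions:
 u(a) = C1 + C2*a + C3*a^2 + C4*a^3 - 7*a^6/1296


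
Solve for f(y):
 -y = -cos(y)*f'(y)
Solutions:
 f(y) = C1 + Integral(y/cos(y), y)


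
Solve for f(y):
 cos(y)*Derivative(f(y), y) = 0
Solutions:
 f(y) = C1


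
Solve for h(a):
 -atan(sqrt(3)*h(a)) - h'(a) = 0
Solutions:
 Integral(1/atan(sqrt(3)*_y), (_y, h(a))) = C1 - a


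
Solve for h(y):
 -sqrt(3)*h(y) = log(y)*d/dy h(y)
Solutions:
 h(y) = C1*exp(-sqrt(3)*li(y))


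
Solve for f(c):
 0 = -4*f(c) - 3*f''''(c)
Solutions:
 f(c) = (C1*sin(3^(3/4)*c/3) + C2*cos(3^(3/4)*c/3))*exp(-3^(3/4)*c/3) + (C3*sin(3^(3/4)*c/3) + C4*cos(3^(3/4)*c/3))*exp(3^(3/4)*c/3)


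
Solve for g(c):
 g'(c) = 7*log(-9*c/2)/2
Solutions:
 g(c) = C1 + 7*c*log(-c)/2 + c*(-7/2 - 7*log(2)/2 + 7*log(3))


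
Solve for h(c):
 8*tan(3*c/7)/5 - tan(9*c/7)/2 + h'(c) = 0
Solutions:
 h(c) = C1 + 56*log(cos(3*c/7))/15 - 7*log(cos(9*c/7))/18


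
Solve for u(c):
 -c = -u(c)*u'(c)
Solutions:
 u(c) = -sqrt(C1 + c^2)
 u(c) = sqrt(C1 + c^2)


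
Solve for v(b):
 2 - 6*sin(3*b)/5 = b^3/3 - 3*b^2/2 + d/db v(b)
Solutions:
 v(b) = C1 - b^4/12 + b^3/2 + 2*b + 2*cos(3*b)/5


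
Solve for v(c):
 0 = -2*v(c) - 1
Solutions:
 v(c) = -1/2


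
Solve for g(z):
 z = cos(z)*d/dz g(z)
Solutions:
 g(z) = C1 + Integral(z/cos(z), z)


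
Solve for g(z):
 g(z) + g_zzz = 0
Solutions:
 g(z) = C3*exp(-z) + (C1*sin(sqrt(3)*z/2) + C2*cos(sqrt(3)*z/2))*exp(z/2)


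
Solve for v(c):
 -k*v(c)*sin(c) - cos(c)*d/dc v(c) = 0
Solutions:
 v(c) = C1*exp(k*log(cos(c)))


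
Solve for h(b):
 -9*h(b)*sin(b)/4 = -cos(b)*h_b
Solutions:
 h(b) = C1/cos(b)^(9/4)


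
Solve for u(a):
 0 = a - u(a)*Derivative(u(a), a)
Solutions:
 u(a) = -sqrt(C1 + a^2)
 u(a) = sqrt(C1 + a^2)


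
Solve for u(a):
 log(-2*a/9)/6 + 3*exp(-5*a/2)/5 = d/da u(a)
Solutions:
 u(a) = C1 + a*log(-a)/6 + a*(-2*log(3) - 1 + log(2))/6 - 6*exp(-5*a/2)/25


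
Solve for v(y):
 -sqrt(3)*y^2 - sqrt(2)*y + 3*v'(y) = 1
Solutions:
 v(y) = C1 + sqrt(3)*y^3/9 + sqrt(2)*y^2/6 + y/3


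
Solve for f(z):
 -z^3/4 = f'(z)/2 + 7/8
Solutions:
 f(z) = C1 - z^4/8 - 7*z/4


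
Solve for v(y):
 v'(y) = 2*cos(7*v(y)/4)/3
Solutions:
 -2*y/3 - 2*log(sin(7*v(y)/4) - 1)/7 + 2*log(sin(7*v(y)/4) + 1)/7 = C1


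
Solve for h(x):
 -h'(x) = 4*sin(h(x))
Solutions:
 h(x) = -acos((-C1 - exp(8*x))/(C1 - exp(8*x))) + 2*pi
 h(x) = acos((-C1 - exp(8*x))/(C1 - exp(8*x)))


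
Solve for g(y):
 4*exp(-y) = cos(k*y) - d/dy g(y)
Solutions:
 g(y) = C1 + 4*exp(-y) + sin(k*y)/k


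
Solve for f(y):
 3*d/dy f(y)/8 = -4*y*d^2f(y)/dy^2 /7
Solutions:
 f(y) = C1 + C2*y^(11/32)


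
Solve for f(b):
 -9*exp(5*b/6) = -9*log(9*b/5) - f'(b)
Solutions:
 f(b) = C1 - 9*b*log(b) + 9*b*(-2*log(3) + 1 + log(5)) + 54*exp(5*b/6)/5


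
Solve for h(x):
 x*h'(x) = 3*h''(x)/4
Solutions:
 h(x) = C1 + C2*erfi(sqrt(6)*x/3)


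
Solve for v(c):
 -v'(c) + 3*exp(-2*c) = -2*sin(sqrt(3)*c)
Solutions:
 v(c) = C1 - 2*sqrt(3)*cos(sqrt(3)*c)/3 - 3*exp(-2*c)/2


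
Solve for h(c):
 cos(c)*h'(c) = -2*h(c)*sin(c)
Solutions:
 h(c) = C1*cos(c)^2


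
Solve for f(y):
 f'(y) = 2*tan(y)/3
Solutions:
 f(y) = C1 - 2*log(cos(y))/3


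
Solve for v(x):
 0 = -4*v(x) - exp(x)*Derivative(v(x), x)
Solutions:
 v(x) = C1*exp(4*exp(-x))


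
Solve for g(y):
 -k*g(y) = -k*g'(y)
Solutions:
 g(y) = C1*exp(y)


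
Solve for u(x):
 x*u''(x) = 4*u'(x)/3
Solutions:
 u(x) = C1 + C2*x^(7/3)


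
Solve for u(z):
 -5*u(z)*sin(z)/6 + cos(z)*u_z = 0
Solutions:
 u(z) = C1/cos(z)^(5/6)


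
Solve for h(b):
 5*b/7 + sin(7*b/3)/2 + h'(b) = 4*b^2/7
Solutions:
 h(b) = C1 + 4*b^3/21 - 5*b^2/14 + 3*cos(7*b/3)/14


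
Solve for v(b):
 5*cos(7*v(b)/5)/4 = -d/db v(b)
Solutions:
 5*b/4 - 5*log(sin(7*v(b)/5) - 1)/14 + 5*log(sin(7*v(b)/5) + 1)/14 = C1


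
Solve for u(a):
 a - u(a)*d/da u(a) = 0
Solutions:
 u(a) = -sqrt(C1 + a^2)
 u(a) = sqrt(C1 + a^2)


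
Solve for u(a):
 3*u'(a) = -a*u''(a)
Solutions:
 u(a) = C1 + C2/a^2


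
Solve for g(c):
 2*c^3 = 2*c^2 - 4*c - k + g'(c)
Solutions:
 g(c) = C1 + c^4/2 - 2*c^3/3 + 2*c^2 + c*k


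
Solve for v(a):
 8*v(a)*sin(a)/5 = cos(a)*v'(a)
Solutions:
 v(a) = C1/cos(a)^(8/5)


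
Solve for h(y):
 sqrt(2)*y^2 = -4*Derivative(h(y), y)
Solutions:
 h(y) = C1 - sqrt(2)*y^3/12


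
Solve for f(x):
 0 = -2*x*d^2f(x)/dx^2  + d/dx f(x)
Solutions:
 f(x) = C1 + C2*x^(3/2)


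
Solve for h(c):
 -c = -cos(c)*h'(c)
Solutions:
 h(c) = C1 + Integral(c/cos(c), c)


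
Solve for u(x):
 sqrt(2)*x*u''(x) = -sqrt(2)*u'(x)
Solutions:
 u(x) = C1 + C2*log(x)


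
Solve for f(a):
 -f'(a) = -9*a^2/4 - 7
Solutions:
 f(a) = C1 + 3*a^3/4 + 7*a


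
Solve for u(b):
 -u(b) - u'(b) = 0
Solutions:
 u(b) = C1*exp(-b)


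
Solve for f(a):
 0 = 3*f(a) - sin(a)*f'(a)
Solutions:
 f(a) = C1*(cos(a) - 1)^(3/2)/(cos(a) + 1)^(3/2)


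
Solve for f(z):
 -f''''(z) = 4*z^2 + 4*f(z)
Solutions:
 f(z) = -z^2 + (C1*sin(z) + C2*cos(z))*exp(-z) + (C3*sin(z) + C4*cos(z))*exp(z)


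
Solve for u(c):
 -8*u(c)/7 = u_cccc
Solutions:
 u(c) = (C1*sin(2^(1/4)*7^(3/4)*c/7) + C2*cos(2^(1/4)*7^(3/4)*c/7))*exp(-2^(1/4)*7^(3/4)*c/7) + (C3*sin(2^(1/4)*7^(3/4)*c/7) + C4*cos(2^(1/4)*7^(3/4)*c/7))*exp(2^(1/4)*7^(3/4)*c/7)


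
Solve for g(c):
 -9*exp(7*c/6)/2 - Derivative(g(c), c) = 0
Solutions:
 g(c) = C1 - 27*exp(7*c/6)/7


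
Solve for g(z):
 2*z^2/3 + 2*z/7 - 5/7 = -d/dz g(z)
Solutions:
 g(z) = C1 - 2*z^3/9 - z^2/7 + 5*z/7


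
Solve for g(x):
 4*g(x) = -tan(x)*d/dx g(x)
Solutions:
 g(x) = C1/sin(x)^4


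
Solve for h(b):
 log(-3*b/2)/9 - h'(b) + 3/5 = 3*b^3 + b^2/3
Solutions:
 h(b) = C1 - 3*b^4/4 - b^3/9 + b*log(-b)/9 + b*(-5*log(2) + 5*log(3) + 22)/45


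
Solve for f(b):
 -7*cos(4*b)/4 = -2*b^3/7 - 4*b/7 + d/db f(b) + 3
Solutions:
 f(b) = C1 + b^4/14 + 2*b^2/7 - 3*b - 7*sin(4*b)/16


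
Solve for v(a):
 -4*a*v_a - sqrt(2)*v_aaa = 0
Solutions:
 v(a) = C1 + Integral(C2*airyai(-sqrt(2)*a) + C3*airybi(-sqrt(2)*a), a)


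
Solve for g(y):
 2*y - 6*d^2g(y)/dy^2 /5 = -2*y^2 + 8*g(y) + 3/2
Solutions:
 g(y) = C1*sin(2*sqrt(15)*y/3) + C2*cos(2*sqrt(15)*y/3) + y^2/4 + y/4 - 21/80


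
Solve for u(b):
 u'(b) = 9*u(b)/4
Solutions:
 u(b) = C1*exp(9*b/4)


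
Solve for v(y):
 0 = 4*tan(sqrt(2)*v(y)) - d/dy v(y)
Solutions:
 v(y) = sqrt(2)*(pi - asin(C1*exp(4*sqrt(2)*y)))/2
 v(y) = sqrt(2)*asin(C1*exp(4*sqrt(2)*y))/2


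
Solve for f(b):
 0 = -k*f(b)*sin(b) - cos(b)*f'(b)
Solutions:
 f(b) = C1*exp(k*log(cos(b)))


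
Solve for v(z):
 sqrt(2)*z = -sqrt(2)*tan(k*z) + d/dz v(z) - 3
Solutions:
 v(z) = C1 + sqrt(2)*z^2/2 + 3*z + sqrt(2)*Piecewise((-log(cos(k*z))/k, Ne(k, 0)), (0, True))


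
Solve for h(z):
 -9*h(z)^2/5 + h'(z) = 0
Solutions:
 h(z) = -5/(C1 + 9*z)


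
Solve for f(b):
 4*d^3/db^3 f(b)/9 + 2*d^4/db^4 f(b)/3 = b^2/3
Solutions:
 f(b) = C1 + C2*b + C3*b^2 + C4*exp(-2*b/3) + b^5/80 - 3*b^4/32 + 9*b^3/16


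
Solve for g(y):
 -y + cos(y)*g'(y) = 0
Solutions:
 g(y) = C1 + Integral(y/cos(y), y)


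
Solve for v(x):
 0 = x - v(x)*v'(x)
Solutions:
 v(x) = -sqrt(C1 + x^2)
 v(x) = sqrt(C1 + x^2)


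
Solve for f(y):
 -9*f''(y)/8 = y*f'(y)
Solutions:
 f(y) = C1 + C2*erf(2*y/3)


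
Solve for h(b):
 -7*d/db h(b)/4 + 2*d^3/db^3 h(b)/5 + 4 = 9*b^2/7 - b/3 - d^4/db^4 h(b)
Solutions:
 h(b) = C1 + C2*exp(-b*(16/(15*sqrt(2467185) + 23561)^(1/3) + 8 + (15*sqrt(2467185) + 23561)^(1/3))/60)*sin(sqrt(3)*b*(-(15*sqrt(2467185) + 23561)^(1/3) + 16/(15*sqrt(2467185) + 23561)^(1/3))/60) + C3*exp(-b*(16/(15*sqrt(2467185) + 23561)^(1/3) + 8 + (15*sqrt(2467185) + 23561)^(1/3))/60)*cos(sqrt(3)*b*(-(15*sqrt(2467185) + 23561)^(1/3) + 16/(15*sqrt(2467185) + 23561)^(1/3))/60) + C4*exp(b*(-4 + 16/(15*sqrt(2467185) + 23561)^(1/3) + (15*sqrt(2467185) + 23561)^(1/3))/30) - 12*b^3/49 + 2*b^2/21 + 3344*b/1715


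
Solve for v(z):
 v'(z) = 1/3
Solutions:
 v(z) = C1 + z/3


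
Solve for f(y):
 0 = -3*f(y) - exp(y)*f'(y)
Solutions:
 f(y) = C1*exp(3*exp(-y))


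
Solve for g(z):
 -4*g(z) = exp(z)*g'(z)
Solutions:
 g(z) = C1*exp(4*exp(-z))


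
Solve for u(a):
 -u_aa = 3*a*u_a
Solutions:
 u(a) = C1 + C2*erf(sqrt(6)*a/2)


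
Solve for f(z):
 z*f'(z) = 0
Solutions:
 f(z) = C1


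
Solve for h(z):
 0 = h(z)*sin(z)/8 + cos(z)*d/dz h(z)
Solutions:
 h(z) = C1*cos(z)^(1/8)


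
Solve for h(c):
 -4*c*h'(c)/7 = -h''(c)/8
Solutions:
 h(c) = C1 + C2*erfi(4*sqrt(7)*c/7)


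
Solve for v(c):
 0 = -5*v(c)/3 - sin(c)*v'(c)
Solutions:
 v(c) = C1*(cos(c) + 1)^(5/6)/(cos(c) - 1)^(5/6)


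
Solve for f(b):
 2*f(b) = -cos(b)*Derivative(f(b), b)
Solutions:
 f(b) = C1*(sin(b) - 1)/(sin(b) + 1)


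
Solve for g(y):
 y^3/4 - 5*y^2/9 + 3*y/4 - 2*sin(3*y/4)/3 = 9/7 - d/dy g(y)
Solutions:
 g(y) = C1 - y^4/16 + 5*y^3/27 - 3*y^2/8 + 9*y/7 - 8*cos(3*y/4)/9


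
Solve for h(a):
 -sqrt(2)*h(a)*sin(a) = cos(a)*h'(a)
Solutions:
 h(a) = C1*cos(a)^(sqrt(2))


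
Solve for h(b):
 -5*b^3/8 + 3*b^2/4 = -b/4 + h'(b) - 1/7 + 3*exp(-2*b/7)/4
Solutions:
 h(b) = C1 - 5*b^4/32 + b^3/4 + b^2/8 + b/7 + 21*exp(-2*b/7)/8


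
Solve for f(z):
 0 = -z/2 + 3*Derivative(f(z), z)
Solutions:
 f(z) = C1 + z^2/12


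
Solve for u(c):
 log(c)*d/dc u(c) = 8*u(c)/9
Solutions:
 u(c) = C1*exp(8*li(c)/9)


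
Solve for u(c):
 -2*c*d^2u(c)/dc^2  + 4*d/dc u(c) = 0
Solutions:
 u(c) = C1 + C2*c^3


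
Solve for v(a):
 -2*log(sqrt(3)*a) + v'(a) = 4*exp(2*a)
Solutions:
 v(a) = C1 + 2*a*log(a) + a*(-2 + log(3)) + 2*exp(2*a)


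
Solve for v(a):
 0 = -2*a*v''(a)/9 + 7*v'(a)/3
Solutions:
 v(a) = C1 + C2*a^(23/2)


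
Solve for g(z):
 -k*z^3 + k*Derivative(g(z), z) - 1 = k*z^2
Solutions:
 g(z) = C1 + z^4/4 + z^3/3 + z/k


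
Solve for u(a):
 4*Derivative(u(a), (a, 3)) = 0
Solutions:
 u(a) = C1 + C2*a + C3*a^2


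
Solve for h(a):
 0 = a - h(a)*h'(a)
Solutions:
 h(a) = -sqrt(C1 + a^2)
 h(a) = sqrt(C1 + a^2)


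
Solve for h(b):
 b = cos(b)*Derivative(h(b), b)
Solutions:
 h(b) = C1 + Integral(b/cos(b), b)


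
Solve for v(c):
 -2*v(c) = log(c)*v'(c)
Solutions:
 v(c) = C1*exp(-2*li(c))


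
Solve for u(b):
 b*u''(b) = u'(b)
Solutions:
 u(b) = C1 + C2*b^2


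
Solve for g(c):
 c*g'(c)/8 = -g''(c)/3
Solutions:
 g(c) = C1 + C2*erf(sqrt(3)*c/4)


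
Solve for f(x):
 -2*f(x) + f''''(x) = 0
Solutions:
 f(x) = C1*exp(-2^(1/4)*x) + C2*exp(2^(1/4)*x) + C3*sin(2^(1/4)*x) + C4*cos(2^(1/4)*x)


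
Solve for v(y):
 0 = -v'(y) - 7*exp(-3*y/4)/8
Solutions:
 v(y) = C1 + 7*exp(-3*y/4)/6


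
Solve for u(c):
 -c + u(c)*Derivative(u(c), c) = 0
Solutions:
 u(c) = -sqrt(C1 + c^2)
 u(c) = sqrt(C1 + c^2)


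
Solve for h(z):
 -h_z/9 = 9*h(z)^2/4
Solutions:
 h(z) = 4/(C1 + 81*z)


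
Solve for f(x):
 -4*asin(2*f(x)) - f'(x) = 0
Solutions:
 Integral(1/asin(2*_y), (_y, f(x))) = C1 - 4*x


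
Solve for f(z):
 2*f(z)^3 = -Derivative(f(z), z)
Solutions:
 f(z) = -sqrt(2)*sqrt(-1/(C1 - 2*z))/2
 f(z) = sqrt(2)*sqrt(-1/(C1 - 2*z))/2


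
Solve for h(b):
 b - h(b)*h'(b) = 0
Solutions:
 h(b) = -sqrt(C1 + b^2)
 h(b) = sqrt(C1 + b^2)


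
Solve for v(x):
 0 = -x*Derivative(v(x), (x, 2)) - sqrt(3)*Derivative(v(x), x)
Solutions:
 v(x) = C1 + C2*x^(1 - sqrt(3))


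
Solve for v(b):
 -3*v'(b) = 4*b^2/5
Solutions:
 v(b) = C1 - 4*b^3/45


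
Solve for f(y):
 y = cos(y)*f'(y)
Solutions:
 f(y) = C1 + Integral(y/cos(y), y)


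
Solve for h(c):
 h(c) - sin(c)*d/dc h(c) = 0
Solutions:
 h(c) = C1*sqrt(cos(c) - 1)/sqrt(cos(c) + 1)


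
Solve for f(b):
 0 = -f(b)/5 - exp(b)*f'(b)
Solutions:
 f(b) = C1*exp(exp(-b)/5)


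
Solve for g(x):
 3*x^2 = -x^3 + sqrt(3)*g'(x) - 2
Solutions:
 g(x) = C1 + sqrt(3)*x^4/12 + sqrt(3)*x^3/3 + 2*sqrt(3)*x/3


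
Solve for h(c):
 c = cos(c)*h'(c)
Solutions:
 h(c) = C1 + Integral(c/cos(c), c)


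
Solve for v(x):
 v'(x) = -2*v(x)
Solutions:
 v(x) = C1*exp(-2*x)


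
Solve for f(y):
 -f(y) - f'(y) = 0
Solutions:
 f(y) = C1*exp(-y)


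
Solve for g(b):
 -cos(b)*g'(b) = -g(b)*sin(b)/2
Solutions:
 g(b) = C1/sqrt(cos(b))


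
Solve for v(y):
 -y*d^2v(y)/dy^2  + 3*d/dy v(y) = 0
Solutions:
 v(y) = C1 + C2*y^4


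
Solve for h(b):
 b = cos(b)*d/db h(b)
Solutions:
 h(b) = C1 + Integral(b/cos(b), b)


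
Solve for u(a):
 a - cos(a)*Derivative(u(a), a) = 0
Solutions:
 u(a) = C1 + Integral(a/cos(a), a)


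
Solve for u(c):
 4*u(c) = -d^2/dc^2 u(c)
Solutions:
 u(c) = C1*sin(2*c) + C2*cos(2*c)


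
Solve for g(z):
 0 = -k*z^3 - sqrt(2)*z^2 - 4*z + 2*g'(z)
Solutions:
 g(z) = C1 + k*z^4/8 + sqrt(2)*z^3/6 + z^2


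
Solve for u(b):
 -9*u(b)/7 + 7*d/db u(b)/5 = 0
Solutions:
 u(b) = C1*exp(45*b/49)


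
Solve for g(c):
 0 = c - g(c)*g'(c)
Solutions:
 g(c) = -sqrt(C1 + c^2)
 g(c) = sqrt(C1 + c^2)


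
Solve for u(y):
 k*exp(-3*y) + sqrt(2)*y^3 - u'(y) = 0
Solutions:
 u(y) = C1 - k*exp(-3*y)/3 + sqrt(2)*y^4/4


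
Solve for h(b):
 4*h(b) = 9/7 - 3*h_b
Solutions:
 h(b) = C1*exp(-4*b/3) + 9/28


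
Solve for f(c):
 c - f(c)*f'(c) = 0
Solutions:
 f(c) = -sqrt(C1 + c^2)
 f(c) = sqrt(C1 + c^2)


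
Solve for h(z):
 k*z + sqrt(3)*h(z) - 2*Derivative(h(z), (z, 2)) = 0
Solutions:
 h(z) = C1*exp(-sqrt(2)*3^(1/4)*z/2) + C2*exp(sqrt(2)*3^(1/4)*z/2) - sqrt(3)*k*z/3


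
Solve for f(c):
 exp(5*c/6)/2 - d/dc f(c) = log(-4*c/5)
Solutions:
 f(c) = C1 - c*log(-c) + c*(-2*log(2) + 1 + log(5)) + 3*exp(5*c/6)/5


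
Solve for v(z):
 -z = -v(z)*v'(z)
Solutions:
 v(z) = -sqrt(C1 + z^2)
 v(z) = sqrt(C1 + z^2)


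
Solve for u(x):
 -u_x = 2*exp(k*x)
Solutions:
 u(x) = C1 - 2*exp(k*x)/k


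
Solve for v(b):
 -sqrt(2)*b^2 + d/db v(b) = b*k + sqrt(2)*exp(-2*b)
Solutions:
 v(b) = C1 + sqrt(2)*b^3/3 + b^2*k/2 - sqrt(2)*exp(-2*b)/2


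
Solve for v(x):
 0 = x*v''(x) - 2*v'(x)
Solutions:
 v(x) = C1 + C2*x^3


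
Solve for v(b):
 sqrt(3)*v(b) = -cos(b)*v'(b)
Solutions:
 v(b) = C1*(sin(b) - 1)^(sqrt(3)/2)/(sin(b) + 1)^(sqrt(3)/2)


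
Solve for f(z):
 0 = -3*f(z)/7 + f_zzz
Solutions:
 f(z) = C3*exp(3^(1/3)*7^(2/3)*z/7) + (C1*sin(3^(5/6)*7^(2/3)*z/14) + C2*cos(3^(5/6)*7^(2/3)*z/14))*exp(-3^(1/3)*7^(2/3)*z/14)


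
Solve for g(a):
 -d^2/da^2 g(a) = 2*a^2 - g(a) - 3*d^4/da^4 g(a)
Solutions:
 g(a) = 2*a^2 + (C1*sin(3^(3/4)*a*sin(atan(sqrt(11))/2)/3) + C2*cos(3^(3/4)*a*sin(atan(sqrt(11))/2)/3))*exp(-3^(3/4)*a*cos(atan(sqrt(11))/2)/3) + (C3*sin(3^(3/4)*a*sin(atan(sqrt(11))/2)/3) + C4*cos(3^(3/4)*a*sin(atan(sqrt(11))/2)/3))*exp(3^(3/4)*a*cos(atan(sqrt(11))/2)/3) + 4


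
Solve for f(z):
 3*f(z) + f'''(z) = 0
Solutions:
 f(z) = C3*exp(-3^(1/3)*z) + (C1*sin(3^(5/6)*z/2) + C2*cos(3^(5/6)*z/2))*exp(3^(1/3)*z/2)


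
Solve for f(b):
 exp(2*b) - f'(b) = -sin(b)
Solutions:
 f(b) = C1 + exp(2*b)/2 - cos(b)


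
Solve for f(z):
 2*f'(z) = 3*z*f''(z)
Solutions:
 f(z) = C1 + C2*z^(5/3)


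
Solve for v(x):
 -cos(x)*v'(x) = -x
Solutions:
 v(x) = C1 + Integral(x/cos(x), x)


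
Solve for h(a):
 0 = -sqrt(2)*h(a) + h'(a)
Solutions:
 h(a) = C1*exp(sqrt(2)*a)


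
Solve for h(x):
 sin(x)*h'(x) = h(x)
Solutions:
 h(x) = C1*sqrt(cos(x) - 1)/sqrt(cos(x) + 1)


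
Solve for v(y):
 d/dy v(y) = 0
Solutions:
 v(y) = C1


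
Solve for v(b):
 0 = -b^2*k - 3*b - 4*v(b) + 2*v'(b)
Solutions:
 v(b) = C1*exp(2*b) - b^2*k/4 - b*k/4 - 3*b/4 - k/8 - 3/8


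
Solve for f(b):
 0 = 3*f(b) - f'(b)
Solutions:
 f(b) = C1*exp(3*b)


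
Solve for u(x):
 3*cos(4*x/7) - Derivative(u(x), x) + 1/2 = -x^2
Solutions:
 u(x) = C1 + x^3/3 + x/2 + 21*sin(4*x/7)/4


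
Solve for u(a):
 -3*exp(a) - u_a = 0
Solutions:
 u(a) = C1 - 3*exp(a)


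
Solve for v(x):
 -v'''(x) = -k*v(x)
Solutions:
 v(x) = C1*exp(k^(1/3)*x) + C2*exp(k^(1/3)*x*(-1 + sqrt(3)*I)/2) + C3*exp(-k^(1/3)*x*(1 + sqrt(3)*I)/2)


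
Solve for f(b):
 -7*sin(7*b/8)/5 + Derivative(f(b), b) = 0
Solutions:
 f(b) = C1 - 8*cos(7*b/8)/5


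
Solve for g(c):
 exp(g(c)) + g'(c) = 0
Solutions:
 g(c) = log(1/(C1 + c))


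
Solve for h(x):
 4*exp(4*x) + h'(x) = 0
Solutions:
 h(x) = C1 - exp(4*x)


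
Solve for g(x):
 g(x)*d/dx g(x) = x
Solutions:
 g(x) = -sqrt(C1 + x^2)
 g(x) = sqrt(C1 + x^2)


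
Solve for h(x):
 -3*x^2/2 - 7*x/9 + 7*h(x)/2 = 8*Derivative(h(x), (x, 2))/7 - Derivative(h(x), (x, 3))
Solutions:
 h(x) = C1*exp(x*(128*2^(2/3)/(147*sqrt(182193) + 62779)^(1/3) + 32 + 2^(1/3)*(147*sqrt(182193) + 62779)^(1/3))/84)*sin(2^(1/3)*sqrt(3)*x*(-(147*sqrt(182193) + 62779)^(1/3) + 128*2^(1/3)/(147*sqrt(182193) + 62779)^(1/3))/84) + C2*exp(x*(128*2^(2/3)/(147*sqrt(182193) + 62779)^(1/3) + 32 + 2^(1/3)*(147*sqrt(182193) + 62779)^(1/3))/84)*cos(2^(1/3)*sqrt(3)*x*(-(147*sqrt(182193) + 62779)^(1/3) + 128*2^(1/3)/(147*sqrt(182193) + 62779)^(1/3))/84) + C3*exp(x*(-2^(1/3)*(147*sqrt(182193) + 62779)^(1/3) - 128*2^(2/3)/(147*sqrt(182193) + 62779)^(1/3) + 16)/42) + 3*x^2/7 + 2*x/9 + 96/343


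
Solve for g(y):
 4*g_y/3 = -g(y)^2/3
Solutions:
 g(y) = 4/(C1 + y)


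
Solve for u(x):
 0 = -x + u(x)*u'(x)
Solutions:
 u(x) = -sqrt(C1 + x^2)
 u(x) = sqrt(C1 + x^2)


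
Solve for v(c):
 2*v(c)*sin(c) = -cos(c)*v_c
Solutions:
 v(c) = C1*cos(c)^2


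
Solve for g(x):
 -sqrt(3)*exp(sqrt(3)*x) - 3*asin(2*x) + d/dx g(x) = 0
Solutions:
 g(x) = C1 + 3*x*asin(2*x) + 3*sqrt(1 - 4*x^2)/2 + exp(sqrt(3)*x)


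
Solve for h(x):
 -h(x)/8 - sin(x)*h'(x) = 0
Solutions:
 h(x) = C1*(cos(x) + 1)^(1/16)/(cos(x) - 1)^(1/16)


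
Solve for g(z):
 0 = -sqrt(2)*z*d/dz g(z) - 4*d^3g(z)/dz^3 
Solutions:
 g(z) = C1 + Integral(C2*airyai(-sqrt(2)*z/2) + C3*airybi(-sqrt(2)*z/2), z)


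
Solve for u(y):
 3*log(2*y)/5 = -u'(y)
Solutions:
 u(y) = C1 - 3*y*log(y)/5 - 3*y*log(2)/5 + 3*y/5


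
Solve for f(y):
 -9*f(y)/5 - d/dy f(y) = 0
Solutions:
 f(y) = C1*exp(-9*y/5)


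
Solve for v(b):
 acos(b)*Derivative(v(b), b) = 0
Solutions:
 v(b) = C1


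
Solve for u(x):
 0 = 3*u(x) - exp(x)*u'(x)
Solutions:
 u(x) = C1*exp(-3*exp(-x))


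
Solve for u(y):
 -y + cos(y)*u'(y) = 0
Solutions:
 u(y) = C1 + Integral(y/cos(y), y)


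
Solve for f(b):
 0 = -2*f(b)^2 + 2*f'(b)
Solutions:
 f(b) = -1/(C1 + b)


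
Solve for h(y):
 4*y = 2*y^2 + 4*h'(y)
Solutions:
 h(y) = C1 - y^3/6 + y^2/2


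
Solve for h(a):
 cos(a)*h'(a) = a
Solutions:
 h(a) = C1 + Integral(a/cos(a), a)


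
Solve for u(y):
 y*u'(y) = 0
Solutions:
 u(y) = C1


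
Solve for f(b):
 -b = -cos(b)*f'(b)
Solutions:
 f(b) = C1 + Integral(b/cos(b), b)


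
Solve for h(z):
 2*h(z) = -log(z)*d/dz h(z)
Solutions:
 h(z) = C1*exp(-2*li(z))


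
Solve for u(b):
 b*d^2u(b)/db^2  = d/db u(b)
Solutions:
 u(b) = C1 + C2*b^2


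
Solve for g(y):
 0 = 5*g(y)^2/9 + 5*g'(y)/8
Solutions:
 g(y) = 9/(C1 + 8*y)


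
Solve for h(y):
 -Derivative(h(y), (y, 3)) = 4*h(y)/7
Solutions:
 h(y) = C3*exp(-14^(2/3)*y/7) + (C1*sin(14^(2/3)*sqrt(3)*y/14) + C2*cos(14^(2/3)*sqrt(3)*y/14))*exp(14^(2/3)*y/14)


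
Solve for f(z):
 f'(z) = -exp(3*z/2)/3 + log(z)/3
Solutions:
 f(z) = C1 + z*log(z)/3 - z/3 - 2*exp(3*z/2)/9


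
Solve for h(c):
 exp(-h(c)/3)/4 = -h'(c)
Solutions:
 h(c) = 3*log(C1 - c/12)


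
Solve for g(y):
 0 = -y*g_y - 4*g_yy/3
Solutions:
 g(y) = C1 + C2*erf(sqrt(6)*y/4)


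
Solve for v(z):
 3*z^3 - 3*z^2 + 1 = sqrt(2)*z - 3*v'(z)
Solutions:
 v(z) = C1 - z^4/4 + z^3/3 + sqrt(2)*z^2/6 - z/3


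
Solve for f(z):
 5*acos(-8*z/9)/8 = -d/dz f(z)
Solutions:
 f(z) = C1 - 5*z*acos(-8*z/9)/8 - 5*sqrt(81 - 64*z^2)/64


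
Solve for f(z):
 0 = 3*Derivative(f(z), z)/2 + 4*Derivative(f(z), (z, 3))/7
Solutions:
 f(z) = C1 + C2*sin(sqrt(42)*z/4) + C3*cos(sqrt(42)*z/4)


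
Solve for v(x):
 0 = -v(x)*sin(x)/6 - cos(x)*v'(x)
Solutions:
 v(x) = C1*cos(x)^(1/6)


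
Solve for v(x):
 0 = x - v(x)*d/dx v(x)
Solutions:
 v(x) = -sqrt(C1 + x^2)
 v(x) = sqrt(C1 + x^2)


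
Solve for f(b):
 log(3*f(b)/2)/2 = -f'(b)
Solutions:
 -2*Integral(1/(-log(_y) - log(3) + log(2)), (_y, f(b))) = C1 - b


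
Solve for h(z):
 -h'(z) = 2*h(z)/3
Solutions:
 h(z) = C1*exp(-2*z/3)


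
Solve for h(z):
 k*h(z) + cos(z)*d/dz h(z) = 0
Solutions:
 h(z) = C1*exp(k*(log(sin(z) - 1) - log(sin(z) + 1))/2)


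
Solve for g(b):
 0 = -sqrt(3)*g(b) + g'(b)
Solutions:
 g(b) = C1*exp(sqrt(3)*b)


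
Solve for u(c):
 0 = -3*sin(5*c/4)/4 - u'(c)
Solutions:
 u(c) = C1 + 3*cos(5*c/4)/5


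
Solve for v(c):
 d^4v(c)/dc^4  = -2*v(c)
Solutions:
 v(c) = (C1*sin(2^(3/4)*c/2) + C2*cos(2^(3/4)*c/2))*exp(-2^(3/4)*c/2) + (C3*sin(2^(3/4)*c/2) + C4*cos(2^(3/4)*c/2))*exp(2^(3/4)*c/2)


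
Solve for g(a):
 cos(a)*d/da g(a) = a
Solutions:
 g(a) = C1 + Integral(a/cos(a), a)


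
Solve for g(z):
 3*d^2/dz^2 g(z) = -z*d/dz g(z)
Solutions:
 g(z) = C1 + C2*erf(sqrt(6)*z/6)


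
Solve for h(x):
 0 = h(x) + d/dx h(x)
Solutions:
 h(x) = C1*exp(-x)


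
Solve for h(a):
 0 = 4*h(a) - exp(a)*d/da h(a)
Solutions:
 h(a) = C1*exp(-4*exp(-a))


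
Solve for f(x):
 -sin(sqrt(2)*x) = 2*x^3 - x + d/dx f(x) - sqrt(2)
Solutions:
 f(x) = C1 - x^4/2 + x^2/2 + sqrt(2)*x + sqrt(2)*cos(sqrt(2)*x)/2


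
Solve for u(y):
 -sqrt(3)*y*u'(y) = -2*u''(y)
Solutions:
 u(y) = C1 + C2*erfi(3^(1/4)*y/2)


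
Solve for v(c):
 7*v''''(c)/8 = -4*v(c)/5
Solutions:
 v(c) = (C1*sin(70^(3/4)*c/35) + C2*cos(70^(3/4)*c/35))*exp(-70^(3/4)*c/35) + (C3*sin(70^(3/4)*c/35) + C4*cos(70^(3/4)*c/35))*exp(70^(3/4)*c/35)


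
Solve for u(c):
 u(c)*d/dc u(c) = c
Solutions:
 u(c) = -sqrt(C1 + c^2)
 u(c) = sqrt(C1 + c^2)


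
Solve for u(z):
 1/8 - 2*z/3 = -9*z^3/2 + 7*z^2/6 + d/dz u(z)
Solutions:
 u(z) = C1 + 9*z^4/8 - 7*z^3/18 - z^2/3 + z/8


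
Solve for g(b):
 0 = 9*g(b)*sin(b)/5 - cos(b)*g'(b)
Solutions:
 g(b) = C1/cos(b)^(9/5)


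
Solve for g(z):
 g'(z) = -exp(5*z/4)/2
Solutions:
 g(z) = C1 - 2*exp(5*z/4)/5


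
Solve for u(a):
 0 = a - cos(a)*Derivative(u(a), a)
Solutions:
 u(a) = C1 + Integral(a/cos(a), a)


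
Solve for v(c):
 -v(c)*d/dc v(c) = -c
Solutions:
 v(c) = -sqrt(C1 + c^2)
 v(c) = sqrt(C1 + c^2)


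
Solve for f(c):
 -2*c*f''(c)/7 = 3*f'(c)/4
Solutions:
 f(c) = C1 + C2/c^(13/8)


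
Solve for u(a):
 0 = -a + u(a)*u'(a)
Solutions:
 u(a) = -sqrt(C1 + a^2)
 u(a) = sqrt(C1 + a^2)


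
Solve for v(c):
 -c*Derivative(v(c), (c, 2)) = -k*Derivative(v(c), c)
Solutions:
 v(c) = C1 + c^(re(k) + 1)*(C2*sin(log(c)*Abs(im(k))) + C3*cos(log(c)*im(k)))


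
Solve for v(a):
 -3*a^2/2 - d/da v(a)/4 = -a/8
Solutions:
 v(a) = C1 - 2*a^3 + a^2/4


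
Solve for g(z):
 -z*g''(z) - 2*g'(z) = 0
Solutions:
 g(z) = C1 + C2/z


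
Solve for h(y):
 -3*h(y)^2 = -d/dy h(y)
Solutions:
 h(y) = -1/(C1 + 3*y)


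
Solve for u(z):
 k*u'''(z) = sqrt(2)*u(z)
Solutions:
 u(z) = C1*exp(2^(1/6)*z*(1/k)^(1/3)) + C2*exp(2^(1/6)*z*(-1 + sqrt(3)*I)*(1/k)^(1/3)/2) + C3*exp(-2^(1/6)*z*(1 + sqrt(3)*I)*(1/k)^(1/3)/2)


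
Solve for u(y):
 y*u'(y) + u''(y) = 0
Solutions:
 u(y) = C1 + C2*erf(sqrt(2)*y/2)


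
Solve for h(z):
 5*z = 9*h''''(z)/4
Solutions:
 h(z) = C1 + C2*z + C3*z^2 + C4*z^3 + z^5/54


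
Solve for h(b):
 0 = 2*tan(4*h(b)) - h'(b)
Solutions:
 h(b) = -asin(C1*exp(8*b))/4 + pi/4
 h(b) = asin(C1*exp(8*b))/4


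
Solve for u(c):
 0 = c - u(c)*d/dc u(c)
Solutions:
 u(c) = -sqrt(C1 + c^2)
 u(c) = sqrt(C1 + c^2)


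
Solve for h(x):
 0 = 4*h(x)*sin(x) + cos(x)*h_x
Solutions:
 h(x) = C1*cos(x)^4


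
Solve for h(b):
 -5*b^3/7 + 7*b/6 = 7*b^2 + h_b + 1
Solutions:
 h(b) = C1 - 5*b^4/28 - 7*b^3/3 + 7*b^2/12 - b


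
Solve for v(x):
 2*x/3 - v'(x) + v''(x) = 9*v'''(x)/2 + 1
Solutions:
 v(x) = C1 + x^2/3 - x/3 + (C2*sin(sqrt(17)*x/9) + C3*cos(sqrt(17)*x/9))*exp(x/9)


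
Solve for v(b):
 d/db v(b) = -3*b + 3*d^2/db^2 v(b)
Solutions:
 v(b) = C1 + C2*exp(b/3) - 3*b^2/2 - 9*b


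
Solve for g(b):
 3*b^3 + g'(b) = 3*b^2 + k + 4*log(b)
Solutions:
 g(b) = C1 - 3*b^4/4 + b^3 + b*k + 4*b*log(b) - 4*b


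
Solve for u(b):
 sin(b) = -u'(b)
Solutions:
 u(b) = C1 + cos(b)


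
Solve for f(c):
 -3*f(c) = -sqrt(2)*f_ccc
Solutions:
 f(c) = C3*exp(2^(5/6)*3^(1/3)*c/2) + (C1*sin(6^(5/6)*c/4) + C2*cos(6^(5/6)*c/4))*exp(-2^(5/6)*3^(1/3)*c/4)


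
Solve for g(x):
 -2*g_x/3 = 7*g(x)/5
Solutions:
 g(x) = C1*exp(-21*x/10)


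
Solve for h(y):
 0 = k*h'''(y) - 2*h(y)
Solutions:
 h(y) = C1*exp(2^(1/3)*y*(1/k)^(1/3)) + C2*exp(2^(1/3)*y*(-1 + sqrt(3)*I)*(1/k)^(1/3)/2) + C3*exp(-2^(1/3)*y*(1 + sqrt(3)*I)*(1/k)^(1/3)/2)


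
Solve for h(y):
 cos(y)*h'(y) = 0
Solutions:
 h(y) = C1


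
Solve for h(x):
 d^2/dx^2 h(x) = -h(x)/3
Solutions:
 h(x) = C1*sin(sqrt(3)*x/3) + C2*cos(sqrt(3)*x/3)


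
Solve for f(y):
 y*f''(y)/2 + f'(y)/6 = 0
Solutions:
 f(y) = C1 + C2*y^(2/3)


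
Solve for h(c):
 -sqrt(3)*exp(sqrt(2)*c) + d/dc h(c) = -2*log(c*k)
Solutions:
 h(c) = C1 - 2*c*log(c*k) + 2*c + sqrt(6)*exp(sqrt(2)*c)/2


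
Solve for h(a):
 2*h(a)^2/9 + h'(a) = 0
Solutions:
 h(a) = 9/(C1 + 2*a)


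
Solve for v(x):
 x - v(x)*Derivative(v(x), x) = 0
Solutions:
 v(x) = -sqrt(C1 + x^2)
 v(x) = sqrt(C1 + x^2)


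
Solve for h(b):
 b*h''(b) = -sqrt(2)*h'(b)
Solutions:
 h(b) = C1 + C2*b^(1 - sqrt(2))


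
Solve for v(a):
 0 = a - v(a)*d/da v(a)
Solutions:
 v(a) = -sqrt(C1 + a^2)
 v(a) = sqrt(C1 + a^2)


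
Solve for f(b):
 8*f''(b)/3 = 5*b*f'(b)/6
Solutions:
 f(b) = C1 + C2*erfi(sqrt(10)*b/8)


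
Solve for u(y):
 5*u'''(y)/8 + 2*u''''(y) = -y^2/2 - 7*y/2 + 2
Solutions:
 u(y) = C1 + C2*y + C3*y^2 + C4*exp(-5*y/16) - y^5/75 - y^4/50 + 296*y^3/375


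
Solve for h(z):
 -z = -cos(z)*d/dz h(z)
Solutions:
 h(z) = C1 + Integral(z/cos(z), z)


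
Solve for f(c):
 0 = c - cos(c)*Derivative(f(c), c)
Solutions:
 f(c) = C1 + Integral(c/cos(c), c)


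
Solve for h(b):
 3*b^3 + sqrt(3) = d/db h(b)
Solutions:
 h(b) = C1 + 3*b^4/4 + sqrt(3)*b


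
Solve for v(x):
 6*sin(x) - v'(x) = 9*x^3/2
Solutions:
 v(x) = C1 - 9*x^4/8 - 6*cos(x)


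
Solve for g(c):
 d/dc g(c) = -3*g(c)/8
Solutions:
 g(c) = C1*exp(-3*c/8)


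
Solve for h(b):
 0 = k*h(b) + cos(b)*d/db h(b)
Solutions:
 h(b) = C1*exp(k*(log(sin(b) - 1) - log(sin(b) + 1))/2)


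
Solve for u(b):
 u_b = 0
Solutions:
 u(b) = C1


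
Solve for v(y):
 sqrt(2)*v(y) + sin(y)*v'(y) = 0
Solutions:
 v(y) = C1*(cos(y) + 1)^(sqrt(2)/2)/(cos(y) - 1)^(sqrt(2)/2)


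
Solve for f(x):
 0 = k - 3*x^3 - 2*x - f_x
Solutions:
 f(x) = C1 + k*x - 3*x^4/4 - x^2


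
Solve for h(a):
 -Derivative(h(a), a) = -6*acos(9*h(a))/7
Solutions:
 Integral(1/acos(9*_y), (_y, h(a))) = C1 + 6*a/7


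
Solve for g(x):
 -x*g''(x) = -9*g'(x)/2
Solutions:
 g(x) = C1 + C2*x^(11/2)


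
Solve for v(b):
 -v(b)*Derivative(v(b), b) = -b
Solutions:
 v(b) = -sqrt(C1 + b^2)
 v(b) = sqrt(C1 + b^2)


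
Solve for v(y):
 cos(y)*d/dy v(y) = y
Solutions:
 v(y) = C1 + Integral(y/cos(y), y)


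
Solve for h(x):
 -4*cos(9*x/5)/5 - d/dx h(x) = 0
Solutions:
 h(x) = C1 - 4*sin(9*x/5)/9


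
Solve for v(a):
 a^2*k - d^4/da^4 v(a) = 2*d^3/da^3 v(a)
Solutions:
 v(a) = C1 + C2*a + C3*a^2 + C4*exp(-2*a) + a^5*k/120 - a^4*k/48 + a^3*k/24


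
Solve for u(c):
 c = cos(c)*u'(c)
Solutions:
 u(c) = C1 + Integral(c/cos(c), c)


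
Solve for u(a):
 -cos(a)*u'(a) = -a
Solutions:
 u(a) = C1 + Integral(a/cos(a), a)


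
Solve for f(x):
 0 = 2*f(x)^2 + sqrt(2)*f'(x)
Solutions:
 f(x) = 1/(C1 + sqrt(2)*x)


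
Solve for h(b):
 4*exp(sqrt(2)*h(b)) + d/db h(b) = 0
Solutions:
 h(b) = sqrt(2)*(2*log(1/(C1 + 4*b)) - log(2))/4


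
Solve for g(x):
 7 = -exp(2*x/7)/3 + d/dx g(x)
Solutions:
 g(x) = C1 + 7*x + 7*exp(2*x/7)/6


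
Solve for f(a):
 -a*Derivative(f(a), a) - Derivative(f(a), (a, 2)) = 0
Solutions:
 f(a) = C1 + C2*erf(sqrt(2)*a/2)


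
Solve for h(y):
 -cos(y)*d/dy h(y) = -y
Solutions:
 h(y) = C1 + Integral(y/cos(y), y)


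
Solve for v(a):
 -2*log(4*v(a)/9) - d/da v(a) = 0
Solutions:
 Integral(1/(log(_y) - 2*log(3) + 2*log(2)), (_y, v(a)))/2 = C1 - a


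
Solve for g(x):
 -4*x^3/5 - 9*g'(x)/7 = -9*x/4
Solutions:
 g(x) = C1 - 7*x^4/45 + 7*x^2/8


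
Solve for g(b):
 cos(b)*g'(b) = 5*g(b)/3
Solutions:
 g(b) = C1*(sin(b) + 1)^(5/6)/(sin(b) - 1)^(5/6)


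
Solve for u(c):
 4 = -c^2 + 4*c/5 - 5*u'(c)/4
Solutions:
 u(c) = C1 - 4*c^3/15 + 8*c^2/25 - 16*c/5


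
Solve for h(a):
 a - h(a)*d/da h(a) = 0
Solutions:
 h(a) = -sqrt(C1 + a^2)
 h(a) = sqrt(C1 + a^2)


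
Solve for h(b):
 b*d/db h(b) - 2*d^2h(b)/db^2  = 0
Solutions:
 h(b) = C1 + C2*erfi(b/2)


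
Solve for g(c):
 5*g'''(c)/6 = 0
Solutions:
 g(c) = C1 + C2*c + C3*c^2


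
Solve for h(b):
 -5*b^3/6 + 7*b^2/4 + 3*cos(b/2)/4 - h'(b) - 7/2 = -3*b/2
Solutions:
 h(b) = C1 - 5*b^4/24 + 7*b^3/12 + 3*b^2/4 - 7*b/2 + 3*sin(b/2)/2


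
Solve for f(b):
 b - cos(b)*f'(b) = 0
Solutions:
 f(b) = C1 + Integral(b/cos(b), b)
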